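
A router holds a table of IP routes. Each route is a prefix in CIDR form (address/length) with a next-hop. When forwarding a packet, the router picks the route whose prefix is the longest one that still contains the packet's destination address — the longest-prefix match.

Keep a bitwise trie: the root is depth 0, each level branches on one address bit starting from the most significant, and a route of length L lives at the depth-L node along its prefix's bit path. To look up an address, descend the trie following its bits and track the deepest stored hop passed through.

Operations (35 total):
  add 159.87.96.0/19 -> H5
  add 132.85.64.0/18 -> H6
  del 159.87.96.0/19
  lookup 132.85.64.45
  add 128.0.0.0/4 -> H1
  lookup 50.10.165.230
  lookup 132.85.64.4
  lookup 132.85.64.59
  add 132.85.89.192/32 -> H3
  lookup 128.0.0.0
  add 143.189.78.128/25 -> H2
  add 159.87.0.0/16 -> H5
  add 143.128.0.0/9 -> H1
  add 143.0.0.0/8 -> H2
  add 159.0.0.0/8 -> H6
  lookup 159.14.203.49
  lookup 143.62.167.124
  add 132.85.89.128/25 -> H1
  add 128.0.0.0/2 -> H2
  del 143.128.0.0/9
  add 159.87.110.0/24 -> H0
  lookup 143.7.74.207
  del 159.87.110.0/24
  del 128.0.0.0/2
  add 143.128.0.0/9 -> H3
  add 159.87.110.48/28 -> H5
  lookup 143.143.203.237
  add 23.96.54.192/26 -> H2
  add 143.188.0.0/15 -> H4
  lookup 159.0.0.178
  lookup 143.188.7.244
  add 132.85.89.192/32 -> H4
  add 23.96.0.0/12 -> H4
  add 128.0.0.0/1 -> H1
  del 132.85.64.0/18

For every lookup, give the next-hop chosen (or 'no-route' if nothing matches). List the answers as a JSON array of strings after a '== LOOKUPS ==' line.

Apply in order:
  + 159.87.96.0/19 (H5) depth=19
  + 132.85.64.0/18 (H6) depth=18
  - 159.87.96.0/19 clear@19
  lookup 132.85.64.45: bits 100001000101010101 walk d0:-→d1:-→d2:-→d3:-→d4:-→d5:-→d6:-→d7:-→d8:-→d9:-→d10:-→d11:-→d12:-→d13:-→d14:-→d15:-→d16:-→d17:-→d18:H6 -> H6
  + 128.0.0.0/4 (H1) depth=4
  lookup 50.10.165.230: bits ε walk d0:- -> no-route
  lookup 132.85.64.4: bits 100001000101010101 walk d0:-→d1:-→d2:-→d3:-→d4:H1→d5:-→d6:-→d7:-→d8:-→d9:-→d10:-→d11:-→d12:-→d13:-→d14:-→d15:-→d16:-→d17:-→d18:H6 -> H6
  lookup 132.85.64.59: bits 100001000101010101 walk d0:-→d1:-→d2:-→d3:-→d4:H1→d5:-→d6:-→d7:-→d8:-→d9:-→d10:-→d11:-→d12:-→d13:-→d14:-→d15:-→d16:-→d17:-→d18:H6 -> H6
  + 132.85.89.192/32 (H3) depth=32
  lookup 128.0.0.0: bits 10000 walk d0:-→d1:-→d2:-→d3:-→d4:H1→d5:- -> H1
  + 143.189.78.128/25 (H2) depth=25
  + 159.87.0.0/16 (H5) depth=16
  + 143.128.0.0/9 (H1) depth=9
  + 143.0.0.0/8 (H2) depth=8
  + 159.0.0.0/8 (H6) depth=8
  lookup 159.14.203.49: bits 100111110 walk d0:-→d1:-→d2:-→d3:-→d4:-→d5:-→d6:-→d7:-→d8:H6→d9:- -> H6
  lookup 143.62.167.124: bits 10001111 walk d0:-→d1:-→d2:-→d3:-→d4:H1→d5:-→d6:-→d7:-→d8:H2 -> H2
  + 132.85.89.128/25 (H1) depth=25
  + 128.0.0.0/2 (H2) depth=2
  - 143.128.0.0/9 clear@9
  + 159.87.110.0/24 (H0) depth=24
  lookup 143.7.74.207: bits 10001111 walk d0:-→d1:-→d2:H2→d3:-→d4:H1→d5:-→d6:-→d7:-→d8:H2 -> H2
  - 159.87.110.0/24 clear@24
  - 128.0.0.0/2 clear@2
  + 143.128.0.0/9 (H3) depth=9
  + 159.87.110.48/28 (H5) depth=28
  lookup 143.143.203.237: bits 1000111110 walk d0:-→d1:-→d2:-→d3:-→d4:H1→d5:-→d6:-→d7:-→d8:H2→d9:H3→d10:- -> H3
  + 23.96.54.192/26 (H2) depth=26
  + 143.188.0.0/15 (H4) depth=15
  lookup 159.0.0.178: bits 100111110 walk d0:-→d1:-→d2:-→d3:-→d4:-→d5:-→d6:-→d7:-→d8:H6→d9:- -> H6
  lookup 143.188.7.244: bits 100011111011110 walk d0:-→d1:-→d2:-→d3:-→d4:H1→d5:-→d6:-→d7:-→d8:H2→d9:H3→d10:-→d11:-→d12:-→d13:-→d14:-→d15:H4 -> H4
  + 132.85.89.192/32 (H4) depth=32
  + 23.96.0.0/12 (H4) depth=12
  + 128.0.0.0/1 (H1) depth=1
  - 132.85.64.0/18 clear@18

== LOOKUPS ==
["H6","no-route","H6","H6","H1","H6","H2","H2","H3","H6","H4"]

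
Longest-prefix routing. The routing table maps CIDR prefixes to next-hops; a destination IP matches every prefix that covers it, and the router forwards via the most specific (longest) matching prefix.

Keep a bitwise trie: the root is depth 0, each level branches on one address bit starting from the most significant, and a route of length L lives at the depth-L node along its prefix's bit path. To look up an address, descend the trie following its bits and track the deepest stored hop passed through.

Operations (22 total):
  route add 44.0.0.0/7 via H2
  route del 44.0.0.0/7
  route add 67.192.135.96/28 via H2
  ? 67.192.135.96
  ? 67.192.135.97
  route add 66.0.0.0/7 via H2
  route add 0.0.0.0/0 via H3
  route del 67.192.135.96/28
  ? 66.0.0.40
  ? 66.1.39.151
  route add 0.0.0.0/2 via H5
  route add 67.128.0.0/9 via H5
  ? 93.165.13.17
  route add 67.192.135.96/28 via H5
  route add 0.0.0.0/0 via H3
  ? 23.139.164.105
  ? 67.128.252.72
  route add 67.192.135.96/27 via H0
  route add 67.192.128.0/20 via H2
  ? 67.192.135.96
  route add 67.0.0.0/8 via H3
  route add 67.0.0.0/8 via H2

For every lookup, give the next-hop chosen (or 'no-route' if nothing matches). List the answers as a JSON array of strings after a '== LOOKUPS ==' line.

Trace:
  + 44.0.0.0/7 (H2) depth=7
  del 44.0.0.0/7 (clear depth 7)
  + 67.192.135.96/28 (H2) depth=28
  Q 67.192.135.96: descend 0100001111000000100001110110 ; hops seen [H2] ; pick H2
  Q 67.192.135.97: descend 0100001111000000100001110110 ; hops seen [H2] ; pick H2
  + 66.0.0.0/7 (H2) depth=7
  + 0.0.0.0/0 (H3) depth=0
  del 67.192.135.96/28 (clear depth 28)
  Q 66.0.0.40: descend 0100001 ; hops seen [H3,H2] ; pick H2
  Q 66.1.39.151: descend 0100001 ; hops seen [H3,H2] ; pick H2
  + 0.0.0.0/2 (H5) depth=2
  + 67.128.0.0/9 (H5) depth=9
  Q 93.165.13.17: descend 010 ; hops seen [H3] ; pick H3
  + 67.192.135.96/28 (H5) depth=28
  + 0.0.0.0/0 (H3) depth=0
  Q 23.139.164.105: descend 00 ; hops seen [H3,H5] ; pick H5
  Q 67.128.252.72: descend 010000111 ; hops seen [H3,H2,H5] ; pick H5
  + 67.192.135.96/27 (H0) depth=27
  + 67.192.128.0/20 (H2) depth=20
  Q 67.192.135.96: descend 0100001111000000100001110110 ; hops seen [H3,H2,H5,H2,H0,H5] ; pick H5
  + 67.0.0.0/8 (H3) depth=8
  + 67.0.0.0/8 (H2) depth=8

== LOOKUPS ==
["H2","H2","H2","H2","H3","H5","H5","H5"]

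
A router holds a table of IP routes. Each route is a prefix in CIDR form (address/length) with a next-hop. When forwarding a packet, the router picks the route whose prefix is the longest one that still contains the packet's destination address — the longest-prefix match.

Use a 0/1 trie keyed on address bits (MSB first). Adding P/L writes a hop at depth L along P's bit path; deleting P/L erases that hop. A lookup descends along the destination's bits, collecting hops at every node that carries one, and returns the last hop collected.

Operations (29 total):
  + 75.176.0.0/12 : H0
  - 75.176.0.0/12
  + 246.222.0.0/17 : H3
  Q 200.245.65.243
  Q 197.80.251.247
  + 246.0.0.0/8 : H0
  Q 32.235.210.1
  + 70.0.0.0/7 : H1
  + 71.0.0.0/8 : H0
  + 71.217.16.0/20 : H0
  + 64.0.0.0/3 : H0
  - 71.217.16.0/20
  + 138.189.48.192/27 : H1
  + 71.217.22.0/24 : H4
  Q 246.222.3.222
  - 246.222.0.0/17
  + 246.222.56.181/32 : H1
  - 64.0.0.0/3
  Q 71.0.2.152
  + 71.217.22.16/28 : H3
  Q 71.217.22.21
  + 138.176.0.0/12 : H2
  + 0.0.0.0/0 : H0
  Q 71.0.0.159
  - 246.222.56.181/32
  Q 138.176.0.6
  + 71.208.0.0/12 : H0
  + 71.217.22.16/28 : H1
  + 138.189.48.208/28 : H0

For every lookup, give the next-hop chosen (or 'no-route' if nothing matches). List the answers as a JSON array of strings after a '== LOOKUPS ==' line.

Trace:
  add 75.176.0.0/12 -> H0 at depth 12
  - 75.176.0.0/12 clear@12
  add 246.222.0.0/17 -> H3 at depth 17
  Q 200.245.65.243: descend 11 ; hops seen [∅] ; pick no-route
  Q 197.80.251.247: descend 11 ; hops seen [∅] ; pick no-route
  add 246.0.0.0/8 -> H0 at depth 8
  Q 32.235.210.1: descend 0 ; hops seen [∅] ; pick no-route
  add 70.0.0.0/7 -> H1 at depth 7
  add 71.0.0.0/8 -> H0 at depth 8
  add 71.217.16.0/20 -> H0 at depth 20
  add 64.0.0.0/3 -> H0 at depth 3
  - 71.217.16.0/20 clear@20
  add 138.189.48.192/27 -> H1 at depth 27
  add 71.217.22.0/24 -> H4 at depth 24
  Q 246.222.3.222: descend 11110110110111100 ; hops seen [H0,H3] ; pick H3
  - 246.222.0.0/17 clear@17
  add 246.222.56.181/32 -> H1 at depth 32
  - 64.0.0.0/3 clear@3
  Q 71.0.2.152: descend 01000111 ; hops seen [H1,H0] ; pick H0
  add 71.217.22.16/28 -> H3 at depth 28
  Q 71.217.22.21: descend 0100011111011001000101100001 ; hops seen [H1,H0,H4,H3] ; pick H3
  add 138.176.0.0/12 -> H2 at depth 12
  add 0.0.0.0/0 -> H0 at depth 0
  Q 71.0.0.159: descend 01000111 ; hops seen [H0,H1,H0] ; pick H0
  - 246.222.56.181/32 clear@32
  Q 138.176.0.6: descend 100010101011 ; hops seen [H0,H2] ; pick H2
  add 71.208.0.0/12 -> H0 at depth 12
  add 71.217.22.16/28 -> H1 at depth 28
  add 138.189.48.208/28 -> H0 at depth 28

== LOOKUPS ==
["no-route","no-route","no-route","H3","H0","H3","H0","H2"]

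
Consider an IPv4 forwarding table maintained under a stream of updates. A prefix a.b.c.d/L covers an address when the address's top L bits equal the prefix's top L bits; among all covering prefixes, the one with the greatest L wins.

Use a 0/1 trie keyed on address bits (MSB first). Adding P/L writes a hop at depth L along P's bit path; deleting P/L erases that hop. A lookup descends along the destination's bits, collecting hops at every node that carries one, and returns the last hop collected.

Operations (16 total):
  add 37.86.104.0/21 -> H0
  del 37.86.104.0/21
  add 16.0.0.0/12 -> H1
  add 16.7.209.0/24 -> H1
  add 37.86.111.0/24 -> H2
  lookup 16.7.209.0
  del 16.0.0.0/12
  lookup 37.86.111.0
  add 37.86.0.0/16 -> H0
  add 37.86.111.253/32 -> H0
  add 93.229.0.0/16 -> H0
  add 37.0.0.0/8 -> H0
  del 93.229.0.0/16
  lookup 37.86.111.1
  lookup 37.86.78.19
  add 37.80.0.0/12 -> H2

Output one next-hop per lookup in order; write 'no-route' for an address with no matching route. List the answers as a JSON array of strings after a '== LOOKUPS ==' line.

Trace:
  add 37.86.104.0/21 -> H0 at depth 21
  del 37.86.104.0/21 (clear depth 21)
  add 16.0.0.0/12 -> H1 at depth 12
  add 16.7.209.0/24 -> H1 at depth 24
  add 37.86.111.0/24 -> H2 at depth 24
  lookup 16.7.209.0: bits 000100000000011111010001 walk d0:-→d1:-→d2:-→d3:-→d4:-→d5:-→d6:-→d7:-→d8:-→d9:-→d10:-→d11:-→d12:H1→d13:-→d14:-→d15:-→d16:-→d17:-→d18:-→d19:-→d20:-→d21:-→d22:-→d23:-→d24:H1 -> H1
  del 16.0.0.0/12 (clear depth 12)
  lookup 37.86.111.0: bits 001001010101011001101111 walk d0:-→d1:-→d2:-→d3:-→d4:-→d5:-→d6:-→d7:-→d8:-→d9:-→d10:-→d11:-→d12:-→d13:-→d14:-→d15:-→d16:-→d17:-→d18:-→d19:-→d20:-→d21:-→d22:-→d23:-→d24:H2 -> H2
  add 37.86.0.0/16 -> H0 at depth 16
  add 37.86.111.253/32 -> H0 at depth 32
  add 93.229.0.0/16 -> H0 at depth 16
  add 37.0.0.0/8 -> H0 at depth 8
  del 93.229.0.0/16 (clear depth 16)
  lookup 37.86.111.1: bits 001001010101011001101111 walk d0:-→d1:-→d2:-→d3:-→d4:-→d5:-→d6:-→d7:-→d8:H0→d9:-→d10:-→d11:-→d12:-→d13:-→d14:-→d15:-→d16:H0→d17:-→d18:-→d19:-→d20:-→d21:-→d22:-→d23:-→d24:H2 -> H2
  lookup 37.86.78.19: bits 001001010101011001 walk d0:-→d1:-→d2:-→d3:-→d4:-→d5:-→d6:-→d7:-→d8:H0→d9:-→d10:-→d11:-→d12:-→d13:-→d14:-→d15:-→d16:H0→d17:-→d18:- -> H0
  add 37.80.0.0/12 -> H2 at depth 12

== LOOKUPS ==
["H1","H2","H2","H0"]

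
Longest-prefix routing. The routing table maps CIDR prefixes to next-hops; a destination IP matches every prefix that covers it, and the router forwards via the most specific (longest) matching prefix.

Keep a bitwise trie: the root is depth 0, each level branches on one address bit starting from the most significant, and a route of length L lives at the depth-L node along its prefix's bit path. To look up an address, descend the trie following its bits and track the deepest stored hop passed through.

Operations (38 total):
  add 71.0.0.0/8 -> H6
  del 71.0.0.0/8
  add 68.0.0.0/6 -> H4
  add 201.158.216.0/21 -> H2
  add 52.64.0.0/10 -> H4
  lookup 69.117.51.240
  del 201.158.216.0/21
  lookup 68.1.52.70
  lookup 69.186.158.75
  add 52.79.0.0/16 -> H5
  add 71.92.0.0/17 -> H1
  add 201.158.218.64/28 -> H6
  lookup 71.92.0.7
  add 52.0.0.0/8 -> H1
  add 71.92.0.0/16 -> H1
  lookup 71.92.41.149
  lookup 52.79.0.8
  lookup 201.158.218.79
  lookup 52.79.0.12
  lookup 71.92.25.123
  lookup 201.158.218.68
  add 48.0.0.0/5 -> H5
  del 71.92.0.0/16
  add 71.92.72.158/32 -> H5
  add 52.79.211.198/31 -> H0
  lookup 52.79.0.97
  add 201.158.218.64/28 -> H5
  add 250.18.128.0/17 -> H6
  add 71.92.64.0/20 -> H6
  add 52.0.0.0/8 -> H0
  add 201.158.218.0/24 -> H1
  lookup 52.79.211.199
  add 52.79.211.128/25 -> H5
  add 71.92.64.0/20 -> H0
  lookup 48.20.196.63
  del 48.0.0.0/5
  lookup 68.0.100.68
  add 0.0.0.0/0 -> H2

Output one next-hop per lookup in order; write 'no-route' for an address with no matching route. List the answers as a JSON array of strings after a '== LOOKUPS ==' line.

Process each operation:
  add 71.0.0.0/8 -> H6 at depth 8
  - 71.0.0.0/8 clear@8
  add 68.0.0.0/6 -> H4 at depth 6
  add 201.158.216.0/21 -> H2 at depth 21
  add 52.64.0.0/10 -> H4 at depth 10
  lookup 69.117.51.240: bits 010001 walk d0:-→d1:-→d2:-→d3:-→d4:-→d5:-→d6:H4 -> H4
  - 201.158.216.0/21 clear@21
  lookup 68.1.52.70: bits 010001 walk d0:-→d1:-→d2:-→d3:-→d4:-→d5:-→d6:H4 -> H4
  lookup 69.186.158.75: bits 010001 walk d0:-→d1:-→d2:-→d3:-→d4:-→d5:-→d6:H4 -> H4
  add 52.79.0.0/16 -> H5 at depth 16
  add 71.92.0.0/17 -> H1 at depth 17
  add 201.158.218.64/28 -> H6 at depth 28
  lookup 71.92.0.7: bits 01000111010111000 walk d0:-→d1:-→d2:-→d3:-→d4:-→d5:-→d6:H4→d7:-→d8:-→d9:-→d10:-→d11:-→d12:-→d13:-→d14:-→d15:-→d16:-→d17:H1 -> H1
  add 52.0.0.0/8 -> H1 at depth 8
  add 71.92.0.0/16 -> H1 at depth 16
  lookup 71.92.41.149: bits 01000111010111000 walk d0:-→d1:-→d2:-→d3:-→d4:-→d5:-→d6:H4→d7:-→d8:-→d9:-→d10:-→d11:-→d12:-→d13:-→d14:-→d15:-→d16:H1→d17:H1 -> H1
  lookup 52.79.0.8: bits 0011010001001111 walk d0:-→d1:-→d2:-→d3:-→d4:-→d5:-→d6:-→d7:-→d8:H1→d9:-→d10:H4→d11:-→d12:-→d13:-→d14:-→d15:-→d16:H5 -> H5
  lookup 201.158.218.79: bits 1100100110011110110110100100 walk d0:-→d1:-→d2:-→d3:-→d4:-→d5:-→d6:-→d7:-→d8:-→d9:-→d10:-→d11:-→d12:-→d13:-→d14:-→d15:-→d16:-→d17:-→d18:-→d19:-→d20:-→d21:-→d22:-→d23:-→d24:-→d25:-→d26:-→d27:-→d28:H6 -> H6
  lookup 52.79.0.12: bits 0011010001001111 walk d0:-→d1:-→d2:-→d3:-→d4:-→d5:-→d6:-→d7:-→d8:H1→d9:-→d10:H4→d11:-→d12:-→d13:-→d14:-→d15:-→d16:H5 -> H5
  lookup 71.92.25.123: bits 01000111010111000 walk d0:-→d1:-→d2:-→d3:-→d4:-→d5:-→d6:H4→d7:-→d8:-→d9:-→d10:-→d11:-→d12:-→d13:-→d14:-→d15:-→d16:H1→d17:H1 -> H1
  lookup 201.158.218.68: bits 1100100110011110110110100100 walk d0:-→d1:-→d2:-→d3:-→d4:-→d5:-→d6:-→d7:-→d8:-→d9:-→d10:-→d11:-→d12:-→d13:-→d14:-→d15:-→d16:-→d17:-→d18:-→d19:-→d20:-→d21:-→d22:-→d23:-→d24:-→d25:-→d26:-→d27:-→d28:H6 -> H6
  add 48.0.0.0/5 -> H5 at depth 5
  - 71.92.0.0/16 clear@16
  add 71.92.72.158/32 -> H5 at depth 32
  add 52.79.211.198/31 -> H0 at depth 31
  lookup 52.79.0.97: bits 0011010001001111 walk d0:-→d1:-→d2:-→d3:-→d4:-→d5:H5→d6:-→d7:-→d8:H1→d9:-→d10:H4→d11:-→d12:-→d13:-→d14:-→d15:-→d16:H5 -> H5
  add 201.158.218.64/28 -> H5 at depth 28
  add 250.18.128.0/17 -> H6 at depth 17
  add 71.92.64.0/20 -> H6 at depth 20
  add 52.0.0.0/8 -> H0 at depth 8
  add 201.158.218.0/24 -> H1 at depth 24
  lookup 52.79.211.199: bits 0011010001001111110100111100011 walk d0:-→d1:-→d2:-→d3:-→d4:-→d5:H5→d6:-→d7:-→d8:H0→d9:-→d10:H4→d11:-→d12:-→d13:-→d14:-→d15:-→d16:H5→d17:-→d18:-→d19:-→d20:-→d21:-→d22:-→d23:-→d24:-→d25:-→d26:-→d27:-→d28:-→d29:-→d30:-→d31:H0 -> H0
  add 52.79.211.128/25 -> H5 at depth 25
  add 71.92.64.0/20 -> H0 at depth 20
  lookup 48.20.196.63: bits 00110 walk d0:-→d1:-→d2:-→d3:-→d4:-→d5:H5 -> H5
  - 48.0.0.0/5 clear@5
  lookup 68.0.100.68: bits 010001 walk d0:-→d1:-→d2:-→d3:-→d4:-→d5:-→d6:H4 -> H4
  add 0.0.0.0/0 -> H2 at depth 0

== LOOKUPS ==
["H4","H4","H4","H1","H1","H5","H6","H5","H1","H6","H5","H0","H5","H4"]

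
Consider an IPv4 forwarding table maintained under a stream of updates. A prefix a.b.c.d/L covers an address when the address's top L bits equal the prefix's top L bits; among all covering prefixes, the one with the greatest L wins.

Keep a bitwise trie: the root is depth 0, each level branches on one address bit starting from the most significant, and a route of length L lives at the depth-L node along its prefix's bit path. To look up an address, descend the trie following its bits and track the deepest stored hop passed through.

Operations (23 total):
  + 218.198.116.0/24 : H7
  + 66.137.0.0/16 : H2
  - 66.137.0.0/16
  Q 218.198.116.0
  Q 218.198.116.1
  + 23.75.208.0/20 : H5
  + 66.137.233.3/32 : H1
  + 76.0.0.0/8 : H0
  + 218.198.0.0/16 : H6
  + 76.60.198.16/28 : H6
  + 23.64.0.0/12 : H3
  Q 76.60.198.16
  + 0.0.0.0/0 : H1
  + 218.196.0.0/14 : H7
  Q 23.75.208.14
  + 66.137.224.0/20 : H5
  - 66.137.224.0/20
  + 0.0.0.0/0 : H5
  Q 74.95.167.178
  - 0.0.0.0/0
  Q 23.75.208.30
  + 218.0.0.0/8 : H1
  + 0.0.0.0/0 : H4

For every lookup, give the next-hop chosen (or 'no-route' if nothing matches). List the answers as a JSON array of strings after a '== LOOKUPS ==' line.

Trace:
  add 218.198.116.0/24 -> H7 at depth 24
  add 66.137.0.0/16 -> H2 at depth 16
  del 66.137.0.0/16 (clear depth 16)
  ? 218.198.116.0  path d0:-→d1:-→d2:-→d3:-→d4:-→d5:-→d6:-→d7:-→d8:-→d9:-→d10:-→d11:-→d12:-→d13:-→d14:-→d15:-→d16:-→d17:-→d18:-→d19:-→d20:-→d21:-→d22:-→d23:-→d24:H7  best=H7
  ? 218.198.116.1  path d0:-→d1:-→d2:-→d3:-→d4:-→d5:-→d6:-→d7:-→d8:-→d9:-→d10:-→d11:-→d12:-→d13:-→d14:-→d15:-→d16:-→d17:-→d18:-→d19:-→d20:-→d21:-→d22:-→d23:-→d24:H7  best=H7
  add 23.75.208.0/20 -> H5 at depth 20
  add 66.137.233.3/32 -> H1 at depth 32
  add 76.0.0.0/8 -> H0 at depth 8
  add 218.198.0.0/16 -> H6 at depth 16
  add 76.60.198.16/28 -> H6 at depth 28
  add 23.64.0.0/12 -> H3 at depth 12
  ? 76.60.198.16  path d0:-→d1:-→d2:-→d3:-→d4:-→d5:-→d6:-→d7:-→d8:H0→d9:-→d10:-→d11:-→d12:-→d13:-→d14:-→d15:-→d16:-→d17:-→d18:-→d19:-→d20:-→d21:-→d22:-→d23:-→d24:-→d25:-→d26:-→d27:-→d28:H6  best=H6
  add 0.0.0.0/0 -> H1 at depth 0
  add 218.196.0.0/14 -> H7 at depth 14
  ? 23.75.208.14  path d0:H1→d1:-→d2:-→d3:-→d4:-→d5:-→d6:-→d7:-→d8:-→d9:-→d10:-→d11:-→d12:H3→d13:-→d14:-→d15:-→d16:-→d17:-→d18:-→d19:-→d20:H5  best=H5
  add 66.137.224.0/20 -> H5 at depth 20
  del 66.137.224.0/20 (clear depth 20)
  add 0.0.0.0/0 -> H5 at depth 0
  ? 74.95.167.178  path d0:H5→d1:-→d2:-→d3:-→d4:-→d5:-  best=H5
  del 0.0.0.0/0 (clear depth 0)
  ? 23.75.208.30  path d0:-→d1:-→d2:-→d3:-→d4:-→d5:-→d6:-→d7:-→d8:-→d9:-→d10:-→d11:-→d12:H3→d13:-→d14:-→d15:-→d16:-→d17:-→d18:-→d19:-→d20:H5  best=H5
  add 218.0.0.0/8 -> H1 at depth 8
  add 0.0.0.0/0 -> H4 at depth 0

== LOOKUPS ==
["H7","H7","H6","H5","H5","H5"]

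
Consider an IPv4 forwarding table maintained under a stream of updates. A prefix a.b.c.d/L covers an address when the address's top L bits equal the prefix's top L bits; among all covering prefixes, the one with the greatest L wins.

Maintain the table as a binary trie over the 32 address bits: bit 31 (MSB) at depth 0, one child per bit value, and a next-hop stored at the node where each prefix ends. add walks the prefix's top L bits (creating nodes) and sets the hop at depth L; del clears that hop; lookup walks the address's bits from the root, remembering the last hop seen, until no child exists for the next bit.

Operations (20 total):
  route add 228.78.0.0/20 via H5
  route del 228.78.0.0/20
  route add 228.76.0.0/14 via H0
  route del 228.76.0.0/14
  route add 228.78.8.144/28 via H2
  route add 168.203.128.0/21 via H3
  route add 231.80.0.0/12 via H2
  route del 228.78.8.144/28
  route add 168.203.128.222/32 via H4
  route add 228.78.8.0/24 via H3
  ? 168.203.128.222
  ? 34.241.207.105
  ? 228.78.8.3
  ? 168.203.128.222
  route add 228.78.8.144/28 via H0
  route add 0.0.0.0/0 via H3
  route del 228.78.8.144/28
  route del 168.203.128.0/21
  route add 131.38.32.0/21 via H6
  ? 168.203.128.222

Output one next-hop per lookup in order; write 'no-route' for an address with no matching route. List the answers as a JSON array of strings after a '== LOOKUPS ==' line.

Trace:
  + 228.78.0.0/20 (H5) depth=20
  - 228.78.0.0/20 clear@20
  + 228.76.0.0/14 (H0) depth=14
  - 228.76.0.0/14 clear@14
  + 228.78.8.144/28 (H2) depth=28
  + 168.203.128.0/21 (H3) depth=21
  + 231.80.0.0/12 (H2) depth=12
  - 228.78.8.144/28 clear@28
  + 168.203.128.222/32 (H4) depth=32
  + 228.78.8.0/24 (H3) depth=24
  Q 168.203.128.222: descend 10101000110010111000000011011110 ; hops seen [H3,H4] ; pick H4
  Q 34.241.207.105: descend ε ; hops seen [∅] ; pick no-route
  Q 228.78.8.3: descend 111001000100111000001000 ; hops seen [H3] ; pick H3
  Q 168.203.128.222: descend 10101000110010111000000011011110 ; hops seen [H3,H4] ; pick H4
  + 228.78.8.144/28 (H0) depth=28
  + 0.0.0.0/0 (H3) depth=0
  - 228.78.8.144/28 clear@28
  - 168.203.128.0/21 clear@21
  + 131.38.32.0/21 (H6) depth=21
  Q 168.203.128.222: descend 10101000110010111000000011011110 ; hops seen [H3,H4] ; pick H4

== LOOKUPS ==
["H4","no-route","H3","H4","H4"]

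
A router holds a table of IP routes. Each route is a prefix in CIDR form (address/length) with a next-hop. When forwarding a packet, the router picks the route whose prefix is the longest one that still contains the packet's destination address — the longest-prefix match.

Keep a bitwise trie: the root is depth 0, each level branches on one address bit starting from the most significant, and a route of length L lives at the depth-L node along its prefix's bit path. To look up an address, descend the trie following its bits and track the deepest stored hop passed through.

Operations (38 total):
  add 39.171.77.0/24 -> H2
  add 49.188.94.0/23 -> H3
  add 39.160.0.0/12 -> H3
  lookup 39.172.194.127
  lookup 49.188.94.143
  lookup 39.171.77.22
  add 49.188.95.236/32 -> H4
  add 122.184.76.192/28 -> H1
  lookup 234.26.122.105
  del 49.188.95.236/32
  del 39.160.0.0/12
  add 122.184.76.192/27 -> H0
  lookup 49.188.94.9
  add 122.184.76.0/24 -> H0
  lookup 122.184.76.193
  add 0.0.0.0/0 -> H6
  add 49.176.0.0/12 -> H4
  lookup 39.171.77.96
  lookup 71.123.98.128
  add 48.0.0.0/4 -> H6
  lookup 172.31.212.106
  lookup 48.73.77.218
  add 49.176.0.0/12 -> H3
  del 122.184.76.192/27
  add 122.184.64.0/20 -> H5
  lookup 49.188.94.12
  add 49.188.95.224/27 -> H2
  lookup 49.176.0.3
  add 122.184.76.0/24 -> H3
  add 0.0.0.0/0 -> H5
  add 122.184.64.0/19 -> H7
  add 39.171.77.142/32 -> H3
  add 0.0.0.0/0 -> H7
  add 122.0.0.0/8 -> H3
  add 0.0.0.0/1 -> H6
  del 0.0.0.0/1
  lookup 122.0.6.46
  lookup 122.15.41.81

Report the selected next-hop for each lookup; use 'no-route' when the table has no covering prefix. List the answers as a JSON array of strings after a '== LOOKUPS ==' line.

Apply in order:
  add 39.171.77.0/24 -> H2 at depth 24
  add 49.188.94.0/23 -> H3 at depth 23
  add 39.160.0.0/12 -> H3 at depth 12
  ? 39.172.194.127  path d0:-→d1:-→d2:-→d3:-→d4:-→d5:-→d6:-→d7:-→d8:-→d9:-→d10:-→d11:-→d12:H3→d13:-  best=H3
  ? 49.188.94.143  path d0:-→d1:-→d2:-→d3:-→d4:-→d5:-→d6:-→d7:-→d8:-→d9:-→d10:-→d11:-→d12:-→d13:-→d14:-→d15:-→d16:-→d17:-→d18:-→d19:-→d20:-→d21:-→d22:-→d23:H3  best=H3
  ? 39.171.77.22  path d0:-→d1:-→d2:-→d3:-→d4:-→d5:-→d6:-→d7:-→d8:-→d9:-→d10:-→d11:-→d12:H3→d13:-→d14:-→d15:-→d16:-→d17:-→d18:-→d19:-→d20:-→d21:-→d22:-→d23:-→d24:H2  best=H2
  add 49.188.95.236/32 -> H4 at depth 32
  add 122.184.76.192/28 -> H1 at depth 28
  ? 234.26.122.105  path d0:-  best=no-route
  - 49.188.95.236/32 clear@32
  - 39.160.0.0/12 clear@12
  add 122.184.76.192/27 -> H0 at depth 27
  ? 49.188.94.9  path d0:-→d1:-→d2:-→d3:-→d4:-→d5:-→d6:-→d7:-→d8:-→d9:-→d10:-→d11:-→d12:-→d13:-→d14:-→d15:-→d16:-→d17:-→d18:-→d19:-→d20:-→d21:-→d22:-→d23:H3  best=H3
  add 122.184.76.0/24 -> H0 at depth 24
  ? 122.184.76.193  path d0:-→d1:-→d2:-→d3:-→d4:-→d5:-→d6:-→d7:-→d8:-→d9:-→d10:-→d11:-→d12:-→d13:-→d14:-→d15:-→d16:-→d17:-→d18:-→d19:-→d20:-→d21:-→d22:-→d23:-→d24:H0→d25:-→d26:-→d27:H0→d28:H1  best=H1
  add 0.0.0.0/0 -> H6 at depth 0
  add 49.176.0.0/12 -> H4 at depth 12
  ? 39.171.77.96  path d0:H6→d1:-→d2:-→d3:-→d4:-→d5:-→d6:-→d7:-→d8:-→d9:-→d10:-→d11:-→d12:-→d13:-→d14:-→d15:-→d16:-→d17:-→d18:-→d19:-→d20:-→d21:-→d22:-→d23:-→d24:H2  best=H2
  ? 71.123.98.128  path d0:H6→d1:-→d2:-  best=H6
  add 48.0.0.0/4 -> H6 at depth 4
  ? 172.31.212.106  path d0:H6  best=H6
  ? 48.73.77.218  path d0:H6→d1:-→d2:-→d3:-→d4:H6→d5:-→d6:-→d7:-  best=H6
  add 49.176.0.0/12 -> H3 at depth 12
  - 122.184.76.192/27 clear@27
  add 122.184.64.0/20 -> H5 at depth 20
  ? 49.188.94.12  path d0:H6→d1:-→d2:-→d3:-→d4:H6→d5:-→d6:-→d7:-→d8:-→d9:-→d10:-→d11:-→d12:H3→d13:-→d14:-→d15:-→d16:-→d17:-→d18:-→d19:-→d20:-→d21:-→d22:-→d23:H3  best=H3
  add 49.188.95.224/27 -> H2 at depth 27
  ? 49.176.0.3  path d0:H6→d1:-→d2:-→d3:-→d4:H6→d5:-→d6:-→d7:-→d8:-→d9:-→d10:-→d11:-→d12:H3  best=H3
  add 122.184.76.0/24 -> H3 at depth 24
  add 0.0.0.0/0 -> H5 at depth 0
  add 122.184.64.0/19 -> H7 at depth 19
  add 39.171.77.142/32 -> H3 at depth 32
  add 0.0.0.0/0 -> H7 at depth 0
  add 122.0.0.0/8 -> H3 at depth 8
  add 0.0.0.0/1 -> H6 at depth 1
  - 0.0.0.0/1 clear@1
  ? 122.0.6.46  path d0:H7→d1:-→d2:-→d3:-→d4:-→d5:-→d6:-→d7:-→d8:H3  best=H3
  ? 122.15.41.81  path d0:H7→d1:-→d2:-→d3:-→d4:-→d5:-→d6:-→d7:-→d8:H3  best=H3

== LOOKUPS ==
["H3","H3","H2","no-route","H3","H1","H2","H6","H6","H6","H3","H3","H3","H3"]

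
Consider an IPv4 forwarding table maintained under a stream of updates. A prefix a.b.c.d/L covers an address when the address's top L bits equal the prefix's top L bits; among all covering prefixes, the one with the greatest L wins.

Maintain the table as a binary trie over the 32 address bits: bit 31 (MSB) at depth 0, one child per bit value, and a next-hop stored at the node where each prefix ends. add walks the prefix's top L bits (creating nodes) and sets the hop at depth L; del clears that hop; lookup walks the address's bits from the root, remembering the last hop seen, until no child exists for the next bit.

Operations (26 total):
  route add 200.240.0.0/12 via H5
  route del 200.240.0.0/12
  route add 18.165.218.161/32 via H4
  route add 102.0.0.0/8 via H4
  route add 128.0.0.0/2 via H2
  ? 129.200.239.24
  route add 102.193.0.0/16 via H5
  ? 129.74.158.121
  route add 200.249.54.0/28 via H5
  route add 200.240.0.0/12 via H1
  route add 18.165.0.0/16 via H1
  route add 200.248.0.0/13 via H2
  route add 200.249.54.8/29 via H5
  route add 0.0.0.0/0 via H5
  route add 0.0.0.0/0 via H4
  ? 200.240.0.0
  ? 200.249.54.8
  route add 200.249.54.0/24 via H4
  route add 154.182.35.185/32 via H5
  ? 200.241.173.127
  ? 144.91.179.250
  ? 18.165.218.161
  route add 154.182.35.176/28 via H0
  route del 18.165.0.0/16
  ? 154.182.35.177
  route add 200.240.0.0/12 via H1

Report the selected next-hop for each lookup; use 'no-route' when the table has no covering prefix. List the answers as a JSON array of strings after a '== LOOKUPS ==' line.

Process each operation:
  add 200.240.0.0/12 -> H5 at depth 12
  - 200.240.0.0/12 clear@12
  add 18.165.218.161/32 -> H4 at depth 32
  add 102.0.0.0/8 -> H4 at depth 8
  add 128.0.0.0/2 -> H2 at depth 2
  ? 129.200.239.24  path d0:-→d1:-→d2:H2  best=H2
  add 102.193.0.0/16 -> H5 at depth 16
  ? 129.74.158.121  path d0:-→d1:-→d2:H2  best=H2
  add 200.249.54.0/28 -> H5 at depth 28
  add 200.240.0.0/12 -> H1 at depth 12
  add 18.165.0.0/16 -> H1 at depth 16
  add 200.248.0.0/13 -> H2 at depth 13
  add 200.249.54.8/29 -> H5 at depth 29
  add 0.0.0.0/0 -> H5 at depth 0
  add 0.0.0.0/0 -> H4 at depth 0
  ? 200.240.0.0  path d0:H4→d1:-→d2:-→d3:-→d4:-→d5:-→d6:-→d7:-→d8:-→d9:-→d10:-→d11:-→d12:H1  best=H1
  ? 200.249.54.8  path d0:H4→d1:-→d2:-→d3:-→d4:-→d5:-→d6:-→d7:-→d8:-→d9:-→d10:-→d11:-→d12:H1→d13:H2→d14:-→d15:-→d16:-→d17:-→d18:-→d19:-→d20:-→d21:-→d22:-→d23:-→d24:-→d25:-→d26:-→d27:-→d28:H5→d29:H5  best=H5
  add 200.249.54.0/24 -> H4 at depth 24
  add 154.182.35.185/32 -> H5 at depth 32
  ? 200.241.173.127  path d0:H4→d1:-→d2:-→d3:-→d4:-→d5:-→d6:-→d7:-→d8:-→d9:-→d10:-→d11:-→d12:H1  best=H1
  ? 144.91.179.250  path d0:H4→d1:-→d2:H2→d3:-→d4:-  best=H2
  ? 18.165.218.161  path d0:H4→d1:-→d2:-→d3:-→d4:-→d5:-→d6:-→d7:-→d8:-→d9:-→d10:-→d11:-→d12:-→d13:-→d14:-→d15:-→d16:H1→d17:-→d18:-→d19:-→d20:-→d21:-→d22:-→d23:-→d24:-→d25:-→d26:-→d27:-→d28:-→d29:-→d30:-→d31:-→d32:H4  best=H4
  add 154.182.35.176/28 -> H0 at depth 28
  - 18.165.0.0/16 clear@16
  ? 154.182.35.177  path d0:H4→d1:-→d2:H2→d3:-→d4:-→d5:-→d6:-→d7:-→d8:-→d9:-→d10:-→d11:-→d12:-→d13:-→d14:-→d15:-→d16:-→d17:-→d18:-→d19:-→d20:-→d21:-→d22:-→d23:-→d24:-→d25:-→d26:-→d27:-→d28:H0  best=H0
  add 200.240.0.0/12 -> H1 at depth 12

== LOOKUPS ==
["H2","H2","H1","H5","H1","H2","H4","H0"]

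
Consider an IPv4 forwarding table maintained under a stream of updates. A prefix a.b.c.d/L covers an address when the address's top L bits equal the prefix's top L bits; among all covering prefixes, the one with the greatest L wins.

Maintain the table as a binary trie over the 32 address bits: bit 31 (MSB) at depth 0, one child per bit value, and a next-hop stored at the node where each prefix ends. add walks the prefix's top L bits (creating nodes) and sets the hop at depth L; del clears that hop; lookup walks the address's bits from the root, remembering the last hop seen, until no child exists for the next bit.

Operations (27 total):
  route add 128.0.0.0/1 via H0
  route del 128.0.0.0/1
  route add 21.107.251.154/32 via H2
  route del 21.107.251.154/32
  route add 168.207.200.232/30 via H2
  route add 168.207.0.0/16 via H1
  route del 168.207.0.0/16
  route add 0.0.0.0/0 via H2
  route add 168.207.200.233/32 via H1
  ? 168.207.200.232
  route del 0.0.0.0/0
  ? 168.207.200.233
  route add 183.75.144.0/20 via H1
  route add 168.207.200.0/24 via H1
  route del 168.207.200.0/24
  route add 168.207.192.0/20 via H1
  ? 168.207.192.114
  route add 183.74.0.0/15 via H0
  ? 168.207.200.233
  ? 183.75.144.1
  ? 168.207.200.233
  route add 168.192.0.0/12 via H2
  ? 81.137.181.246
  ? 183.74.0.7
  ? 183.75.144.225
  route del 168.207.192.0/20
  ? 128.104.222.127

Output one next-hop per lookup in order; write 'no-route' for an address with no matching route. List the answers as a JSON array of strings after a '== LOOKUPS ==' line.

Apply in order:
  add 128.0.0.0/1 -> H0 at depth 1
  - 128.0.0.0/1 clear@1
  add 21.107.251.154/32 -> H2 at depth 32
  - 21.107.251.154/32 clear@32
  add 168.207.200.232/30 -> H2 at depth 30
  add 168.207.0.0/16 -> H1 at depth 16
  - 168.207.0.0/16 clear@16
  add 0.0.0.0/0 -> H2 at depth 0
  add 168.207.200.233/32 -> H1 at depth 32
  ? 168.207.200.232  path d0:H2→d1:-→d2:-→d3:-→d4:-→d5:-→d6:-→d7:-→d8:-→d9:-→d10:-→d11:-→d12:-→d13:-→d14:-→d15:-→d16:-→d17:-→d18:-→d19:-→d20:-→d21:-→d22:-→d23:-→d24:-→d25:-→d26:-→d27:-→d28:-→d29:-→d30:H2→d31:-  best=H2
  - 0.0.0.0/0 clear@0
  ? 168.207.200.233  path d0:-→d1:-→d2:-→d3:-→d4:-→d5:-→d6:-→d7:-→d8:-→d9:-→d10:-→d11:-→d12:-→d13:-→d14:-→d15:-→d16:-→d17:-→d18:-→d19:-→d20:-→d21:-→d22:-→d23:-→d24:-→d25:-→d26:-→d27:-→d28:-→d29:-→d30:H2→d31:-→d32:H1  best=H1
  add 183.75.144.0/20 -> H1 at depth 20
  add 168.207.200.0/24 -> H1 at depth 24
  - 168.207.200.0/24 clear@24
  add 168.207.192.0/20 -> H1 at depth 20
  ? 168.207.192.114  path d0:-→d1:-→d2:-→d3:-→d4:-→d5:-→d6:-→d7:-→d8:-→d9:-→d10:-→d11:-→d12:-→d13:-→d14:-→d15:-→d16:-→d17:-→d18:-→d19:-→d20:H1  best=H1
  add 183.74.0.0/15 -> H0 at depth 15
  ? 168.207.200.233  path d0:-→d1:-→d2:-→d3:-→d4:-→d5:-→d6:-→d7:-→d8:-→d9:-→d10:-→d11:-→d12:-→d13:-→d14:-→d15:-→d16:-→d17:-→d18:-→d19:-→d20:H1→d21:-→d22:-→d23:-→d24:-→d25:-→d26:-→d27:-→d28:-→d29:-→d30:H2→d31:-→d32:H1  best=H1
  ? 183.75.144.1  path d0:-→d1:-→d2:-→d3:-→d4:-→d5:-→d6:-→d7:-→d8:-→d9:-→d10:-→d11:-→d12:-→d13:-→d14:-→d15:H0→d16:-→d17:-→d18:-→d19:-→d20:H1  best=H1
  ? 168.207.200.233  path d0:-→d1:-→d2:-→d3:-→d4:-→d5:-→d6:-→d7:-→d8:-→d9:-→d10:-→d11:-→d12:-→d13:-→d14:-→d15:-→d16:-→d17:-→d18:-→d19:-→d20:H1→d21:-→d22:-→d23:-→d24:-→d25:-→d26:-→d27:-→d28:-→d29:-→d30:H2→d31:-→d32:H1  best=H1
  add 168.192.0.0/12 -> H2 at depth 12
  ? 81.137.181.246  path d0:-→d1:-  best=no-route
  ? 183.74.0.7  path d0:-→d1:-→d2:-→d3:-→d4:-→d5:-→d6:-→d7:-→d8:-→d9:-→d10:-→d11:-→d12:-→d13:-→d14:-→d15:H0  best=H0
  ? 183.75.144.225  path d0:-→d1:-→d2:-→d3:-→d4:-→d5:-→d6:-→d7:-→d8:-→d9:-→d10:-→d11:-→d12:-→d13:-→d14:-→d15:H0→d16:-→d17:-→d18:-→d19:-→d20:H1  best=H1
  - 168.207.192.0/20 clear@20
  ? 128.104.222.127  path d0:-→d1:-→d2:-  best=no-route

== LOOKUPS ==
["H2","H1","H1","H1","H1","H1","no-route","H0","H1","no-route"]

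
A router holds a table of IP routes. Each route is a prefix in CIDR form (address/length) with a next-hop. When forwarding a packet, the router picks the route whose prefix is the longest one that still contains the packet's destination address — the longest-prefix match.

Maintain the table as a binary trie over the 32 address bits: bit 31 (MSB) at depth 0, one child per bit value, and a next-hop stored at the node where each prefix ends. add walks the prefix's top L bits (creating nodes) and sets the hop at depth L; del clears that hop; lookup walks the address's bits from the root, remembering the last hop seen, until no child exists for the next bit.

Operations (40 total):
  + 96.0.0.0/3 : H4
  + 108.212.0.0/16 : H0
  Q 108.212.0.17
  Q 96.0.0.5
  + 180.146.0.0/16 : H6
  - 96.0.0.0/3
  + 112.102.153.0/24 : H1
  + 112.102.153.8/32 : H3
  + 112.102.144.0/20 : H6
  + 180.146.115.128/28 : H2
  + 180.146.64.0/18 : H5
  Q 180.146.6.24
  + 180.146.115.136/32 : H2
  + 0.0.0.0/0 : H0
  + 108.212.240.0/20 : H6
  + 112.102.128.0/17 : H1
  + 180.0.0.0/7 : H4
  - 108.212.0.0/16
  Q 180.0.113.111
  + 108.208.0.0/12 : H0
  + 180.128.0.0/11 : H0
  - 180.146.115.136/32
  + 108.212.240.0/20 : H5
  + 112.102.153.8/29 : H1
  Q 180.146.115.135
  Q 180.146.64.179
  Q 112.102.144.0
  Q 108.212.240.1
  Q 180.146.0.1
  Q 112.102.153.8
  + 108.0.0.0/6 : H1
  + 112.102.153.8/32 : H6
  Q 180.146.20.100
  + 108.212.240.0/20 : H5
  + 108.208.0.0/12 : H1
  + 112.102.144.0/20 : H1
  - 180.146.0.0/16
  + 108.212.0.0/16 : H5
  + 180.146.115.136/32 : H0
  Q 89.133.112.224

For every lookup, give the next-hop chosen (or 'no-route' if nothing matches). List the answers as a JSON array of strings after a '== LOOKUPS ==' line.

Process each operation:
  + 96.0.0.0/3 (H4) depth=3
  + 108.212.0.0/16 (H0) depth=16
  ? 108.212.0.17  path d0:-→d1:-→d2:-→d3:H4→d4:-→d5:-→d6:-→d7:-→d8:-→d9:-→d10:-→d11:-→d12:-→d13:-→d14:-→d15:-→d16:H0  best=H0
  ? 96.0.0.5  path d0:-→d1:-→d2:-→d3:H4→d4:-  best=H4
  + 180.146.0.0/16 (H6) depth=16
  del 96.0.0.0/3 (clear depth 3)
  + 112.102.153.0/24 (H1) depth=24
  + 112.102.153.8/32 (H3) depth=32
  + 112.102.144.0/20 (H6) depth=20
  + 180.146.115.128/28 (H2) depth=28
  + 180.146.64.0/18 (H5) depth=18
  ? 180.146.6.24  path d0:-→d1:-→d2:-→d3:-→d4:-→d5:-→d6:-→d7:-→d8:-→d9:-→d10:-→d11:-→d12:-→d13:-→d14:-→d15:-→d16:H6→d17:-  best=H6
  + 180.146.115.136/32 (H2) depth=32
  + 0.0.0.0/0 (H0) depth=0
  + 108.212.240.0/20 (H6) depth=20
  + 112.102.128.0/17 (H1) depth=17
  + 180.0.0.0/7 (H4) depth=7
  del 108.212.0.0/16 (clear depth 16)
  ? 180.0.113.111  path d0:H0→d1:-→d2:-→d3:-→d4:-→d5:-→d6:-→d7:H4→d8:-  best=H4
  + 108.208.0.0/12 (H0) depth=12
  + 180.128.0.0/11 (H0) depth=11
  del 180.146.115.136/32 (clear depth 32)
  + 108.212.240.0/20 (H5) depth=20
  + 112.102.153.8/29 (H1) depth=29
  ? 180.146.115.135  path d0:H0→d1:-→d2:-→d3:-→d4:-→d5:-→d6:-→d7:H4→d8:-→d9:-→d10:-→d11:H0→d12:-→d13:-→d14:-→d15:-→d16:H6→d17:-→d18:H5→d19:-→d20:-→d21:-→d22:-→d23:-→d24:-→d25:-→d26:-→d27:-→d28:H2  best=H2
  ? 180.146.64.179  path d0:H0→d1:-→d2:-→d3:-→d4:-→d5:-→d6:-→d7:H4→d8:-→d9:-→d10:-→d11:H0→d12:-→d13:-→d14:-→d15:-→d16:H6→d17:-→d18:H5  best=H5
  ? 112.102.144.0  path d0:H0→d1:-→d2:-→d3:-→d4:-→d5:-→d6:-→d7:-→d8:-→d9:-→d10:-→d11:-→d12:-→d13:-→d14:-→d15:-→d16:-→d17:H1→d18:-→d19:-→d20:H6  best=H6
  ? 108.212.240.1  path d0:H0→d1:-→d2:-→d3:-→d4:-→d5:-→d6:-→d7:-→d8:-→d9:-→d10:-→d11:-→d12:H0→d13:-→d14:-→d15:-→d16:-→d17:-→d18:-→d19:-→d20:H5  best=H5
  ? 180.146.0.1  path d0:H0→d1:-→d2:-→d3:-→d4:-→d5:-→d6:-→d7:H4→d8:-→d9:-→d10:-→d11:H0→d12:-→d13:-→d14:-→d15:-→d16:H6→d17:-  best=H6
  ? 112.102.153.8  path d0:H0→d1:-→d2:-→d3:-→d4:-→d5:-→d6:-→d7:-→d8:-→d9:-→d10:-→d11:-→d12:-→d13:-→d14:-→d15:-→d16:-→d17:H1→d18:-→d19:-→d20:H6→d21:-→d22:-→d23:-→d24:H1→d25:-→d26:-→d27:-→d28:-→d29:H1→d30:-→d31:-→d32:H3  best=H3
  + 108.0.0.0/6 (H1) depth=6
  + 112.102.153.8/32 (H6) depth=32
  ? 180.146.20.100  path d0:H0→d1:-→d2:-→d3:-→d4:-→d5:-→d6:-→d7:H4→d8:-→d9:-→d10:-→d11:H0→d12:-→d13:-→d14:-→d15:-→d16:H6→d17:-  best=H6
  + 108.212.240.0/20 (H5) depth=20
  + 108.208.0.0/12 (H1) depth=12
  + 112.102.144.0/20 (H1) depth=20
  del 180.146.0.0/16 (clear depth 16)
  + 108.212.0.0/16 (H5) depth=16
  + 180.146.115.136/32 (H0) depth=32
  ? 89.133.112.224  path d0:H0→d1:-→d2:-  best=H0

== LOOKUPS ==
["H0","H4","H6","H4","H2","H5","H6","H5","H6","H3","H6","H0"]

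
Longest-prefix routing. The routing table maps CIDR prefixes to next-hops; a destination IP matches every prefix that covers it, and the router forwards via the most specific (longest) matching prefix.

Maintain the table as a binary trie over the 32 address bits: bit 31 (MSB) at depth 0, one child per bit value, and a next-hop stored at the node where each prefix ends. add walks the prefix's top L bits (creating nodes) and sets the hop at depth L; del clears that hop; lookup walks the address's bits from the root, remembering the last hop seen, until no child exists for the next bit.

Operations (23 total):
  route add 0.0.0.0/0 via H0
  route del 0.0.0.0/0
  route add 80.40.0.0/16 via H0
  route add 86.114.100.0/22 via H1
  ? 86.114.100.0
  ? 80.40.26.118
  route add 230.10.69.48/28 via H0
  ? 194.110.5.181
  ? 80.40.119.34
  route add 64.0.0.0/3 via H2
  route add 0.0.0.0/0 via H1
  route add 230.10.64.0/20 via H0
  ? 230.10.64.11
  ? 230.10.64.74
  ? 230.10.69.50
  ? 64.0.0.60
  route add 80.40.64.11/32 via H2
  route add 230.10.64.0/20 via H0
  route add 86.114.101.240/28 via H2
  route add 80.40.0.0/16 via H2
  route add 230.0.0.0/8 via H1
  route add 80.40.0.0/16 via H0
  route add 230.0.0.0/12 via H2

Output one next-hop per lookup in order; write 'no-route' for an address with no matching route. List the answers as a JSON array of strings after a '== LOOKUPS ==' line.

Process each operation:
  add 0.0.0.0/0 -> H0 at depth 0
  - 0.0.0.0/0 clear@0
  add 80.40.0.0/16 -> H0 at depth 16
  add 86.114.100.0/22 -> H1 at depth 22
  lookup 86.114.100.0: bits 0101011001110010011001 walk d0:-→d1:-→d2:-→d3:-→d4:-→d5:-→d6:-→d7:-→d8:-→d9:-→d10:-→d11:-→d12:-→d13:-→d14:-→d15:-→d16:-→d17:-→d18:-→d19:-→d20:-→d21:-→d22:H1 -> H1
  lookup 80.40.26.118: bits 0101000000101000 walk d0:-→d1:-→d2:-→d3:-→d4:-→d5:-→d6:-→d7:-→d8:-→d9:-→d10:-→d11:-→d12:-→d13:-→d14:-→d15:-→d16:H0 -> H0
  add 230.10.69.48/28 -> H0 at depth 28
  lookup 194.110.5.181: bits 11 walk d0:-→d1:-→d2:- -> no-route
  lookup 80.40.119.34: bits 0101000000101000 walk d0:-→d1:-→d2:-→d3:-→d4:-→d5:-→d6:-→d7:-→d8:-→d9:-→d10:-→d11:-→d12:-→d13:-→d14:-→d15:-→d16:H0 -> H0
  add 64.0.0.0/3 -> H2 at depth 3
  add 0.0.0.0/0 -> H1 at depth 0
  add 230.10.64.0/20 -> H0 at depth 20
  lookup 230.10.64.11: bits 111001100000101001000 walk d0:H1→d1:-→d2:-→d3:-→d4:-→d5:-→d6:-→d7:-→d8:-→d9:-→d10:-→d11:-→d12:-→d13:-→d14:-→d15:-→d16:-→d17:-→d18:-→d19:-→d20:H0→d21:- -> H0
  lookup 230.10.64.74: bits 111001100000101001000 walk d0:H1→d1:-→d2:-→d3:-→d4:-→d5:-→d6:-→d7:-→d8:-→d9:-→d10:-→d11:-→d12:-→d13:-→d14:-→d15:-→d16:-→d17:-→d18:-→d19:-→d20:H0→d21:- -> H0
  lookup 230.10.69.50: bits 1110011000001010010001010011 walk d0:H1→d1:-→d2:-→d3:-→d4:-→d5:-→d6:-→d7:-→d8:-→d9:-→d10:-→d11:-→d12:-→d13:-→d14:-→d15:-→d16:-→d17:-→d18:-→d19:-→d20:H0→d21:-→d22:-→d23:-→d24:-→d25:-→d26:-→d27:-→d28:H0 -> H0
  lookup 64.0.0.60: bits 010 walk d0:H1→d1:-→d2:-→d3:H2 -> H2
  add 80.40.64.11/32 -> H2 at depth 32
  add 230.10.64.0/20 -> H0 at depth 20
  add 86.114.101.240/28 -> H2 at depth 28
  add 80.40.0.0/16 -> H2 at depth 16
  add 230.0.0.0/8 -> H1 at depth 8
  add 80.40.0.0/16 -> H0 at depth 16
  add 230.0.0.0/12 -> H2 at depth 12

== LOOKUPS ==
["H1","H0","no-route","H0","H0","H0","H0","H2"]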